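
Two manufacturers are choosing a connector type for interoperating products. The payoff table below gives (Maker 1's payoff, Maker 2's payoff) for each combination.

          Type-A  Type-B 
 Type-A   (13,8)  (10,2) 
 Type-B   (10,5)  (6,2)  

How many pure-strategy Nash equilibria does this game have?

1

Both Type-A: Maker 1 gets 13 (best alternative 10); Maker 2 gets 8 (best alternative 2). Neither deviates — NE.
Both Type-B is not a NE: Maker 1 would switch to Type-A (10 > 6).
No other cell survives both best-response checks, so there is 1 pure NE.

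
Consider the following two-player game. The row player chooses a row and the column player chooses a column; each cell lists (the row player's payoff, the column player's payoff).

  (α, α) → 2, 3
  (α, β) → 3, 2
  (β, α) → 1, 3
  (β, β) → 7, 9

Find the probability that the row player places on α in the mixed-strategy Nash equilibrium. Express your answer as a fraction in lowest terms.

6/7

The row player's mix p on α must make the column player indifferent between α and β.
The column player's payoff from α: 3p + 3(1−p). From β: 2p + 9(1−p).
Set equal: 1p = 6(1−p) → p = 6/7.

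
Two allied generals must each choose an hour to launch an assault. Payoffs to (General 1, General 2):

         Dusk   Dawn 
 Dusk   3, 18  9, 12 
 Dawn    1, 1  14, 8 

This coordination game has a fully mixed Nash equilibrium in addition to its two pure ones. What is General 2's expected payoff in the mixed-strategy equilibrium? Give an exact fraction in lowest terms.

132/13

General 1 mixes with probability p on Dusk, chosen so General 2 is indifferent: 18p + 1(1−p) = 12p + 8(1−p) gives p = 7/13.
General 2's expected payoff is 18·7/13 + 1·6/13 = 132/13.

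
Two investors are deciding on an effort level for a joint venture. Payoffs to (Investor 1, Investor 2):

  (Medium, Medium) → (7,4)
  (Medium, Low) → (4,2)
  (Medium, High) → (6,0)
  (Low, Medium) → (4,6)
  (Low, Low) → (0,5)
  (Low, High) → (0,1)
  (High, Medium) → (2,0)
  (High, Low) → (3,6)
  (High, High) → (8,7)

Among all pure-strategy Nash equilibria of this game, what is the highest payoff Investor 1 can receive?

8

Both Medium is a pure NE (Investor 1: 7 ≥ 4; Investor 2: 4 ≥ 2). Investor 1 gets 7.
Both High is a pure NE (Investor 1: 8 ≥ 6; Investor 2: 7 ≥ 6). Investor 1 gets 8.
Every other cell has a profitable deviation for at least one player. Highest of {7, 8} is 8.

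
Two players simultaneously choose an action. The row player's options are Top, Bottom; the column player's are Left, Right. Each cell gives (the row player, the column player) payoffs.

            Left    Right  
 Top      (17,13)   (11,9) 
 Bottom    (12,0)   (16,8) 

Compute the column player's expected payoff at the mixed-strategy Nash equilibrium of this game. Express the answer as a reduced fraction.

The row player mixes with probability p on Top, chosen so the column player is indifferent: 13p + 0(1−p) = 9p + 8(1−p) gives p = 2/3.
The column player's expected payoff is 13·2/3 + 0·1/3 = 26/3.

26/3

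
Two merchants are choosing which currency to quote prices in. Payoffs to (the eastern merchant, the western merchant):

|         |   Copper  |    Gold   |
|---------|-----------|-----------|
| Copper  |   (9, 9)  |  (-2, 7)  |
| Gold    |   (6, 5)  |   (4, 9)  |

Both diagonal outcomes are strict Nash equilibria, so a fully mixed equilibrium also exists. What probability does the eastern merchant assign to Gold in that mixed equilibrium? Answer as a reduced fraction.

The eastern merchant's mix p on Copper must make the western merchant indifferent between Copper and Gold.
The western merchant's payoff from Copper: 9p + 5(1−p). From Gold: 7p + 9(1−p).
Set equal: 2p = 4(1−p) → p = 4/6 = 2/3.
Probability on Gold is 1 − 2/3 = 1/3.

1/3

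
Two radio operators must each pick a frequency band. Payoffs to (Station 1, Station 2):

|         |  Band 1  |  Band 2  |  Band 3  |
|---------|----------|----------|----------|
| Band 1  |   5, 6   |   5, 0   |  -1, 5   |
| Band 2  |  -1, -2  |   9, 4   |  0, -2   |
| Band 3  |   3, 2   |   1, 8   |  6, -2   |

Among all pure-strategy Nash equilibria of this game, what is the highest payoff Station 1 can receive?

Both Band 1 is a pure NE (Station 1: 5 ≥ 3; Station 2: 6 ≥ 5). Station 1 gets 5.
Both Band 2 is a pure NE (Station 1: 9 ≥ 5; Station 2: 4 ≥ -2). Station 1 gets 9.
Every other cell has a profitable deviation for at least one player. Highest of {5, 9} is 9.

9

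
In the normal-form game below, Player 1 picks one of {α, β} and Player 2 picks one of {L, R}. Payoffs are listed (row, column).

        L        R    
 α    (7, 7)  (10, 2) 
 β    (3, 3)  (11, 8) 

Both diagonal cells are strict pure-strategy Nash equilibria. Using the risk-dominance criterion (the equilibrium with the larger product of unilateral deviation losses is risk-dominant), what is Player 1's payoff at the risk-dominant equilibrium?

7

At (α, L): Player 1 loses 7 − 3 = 4 by deviating; Player 2 loses 7 − 2 = 5. Product = 4·5 = 20.
At (β, R): Player 1 loses 11 − 10 = 1 by deviating; Player 2 loses 8 − 3 = 5. Product = 1·5 = 5.
20 > 5, so (α, L) is risk-dominant. Player 1's payoff there is 7.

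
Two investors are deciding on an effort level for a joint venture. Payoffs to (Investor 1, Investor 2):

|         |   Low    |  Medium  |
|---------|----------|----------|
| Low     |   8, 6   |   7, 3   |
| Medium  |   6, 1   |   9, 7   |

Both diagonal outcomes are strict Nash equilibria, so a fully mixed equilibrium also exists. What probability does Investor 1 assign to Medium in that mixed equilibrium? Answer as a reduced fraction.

1/3

Investor 1's mix p on Low must make Investor 2 indifferent between Low and Medium.
Investor 2's payoff from Low: 6p + 1(1−p). From Medium: 3p + 7(1−p).
Set equal: 3p = 6(1−p) → p = 6/9 = 2/3.
Probability on Medium is 1 − 2/3 = 1/3.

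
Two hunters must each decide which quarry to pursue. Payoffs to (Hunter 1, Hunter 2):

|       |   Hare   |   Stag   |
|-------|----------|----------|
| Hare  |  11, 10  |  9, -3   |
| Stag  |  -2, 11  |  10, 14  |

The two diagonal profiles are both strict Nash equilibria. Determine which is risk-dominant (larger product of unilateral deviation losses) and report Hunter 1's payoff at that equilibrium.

11

At both Hare: Hunter 1 loses 11 − (-2) = 13 by deviating; Hunter 2 loses 10 − (-3) = 13. Product = 13·13 = 169.
At both Stag: Hunter 1 loses 10 − 9 = 1 by deviating; Hunter 2 loses 14 − 11 = 3. Product = 1·3 = 3.
169 > 3, so both Hare is risk-dominant. Hunter 1's payoff there is 11.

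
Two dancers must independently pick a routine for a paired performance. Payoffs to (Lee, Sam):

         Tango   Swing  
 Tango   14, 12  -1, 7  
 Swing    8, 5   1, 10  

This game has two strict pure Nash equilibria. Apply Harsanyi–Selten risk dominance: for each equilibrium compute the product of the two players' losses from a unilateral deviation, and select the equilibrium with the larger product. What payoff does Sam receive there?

At both Tango: Lee loses 14 − 8 = 6 by deviating; Sam loses 12 − 7 = 5. Product = 6·5 = 30.
At both Swing: Lee loses 1 − (-1) = 2 by deviating; Sam loses 10 − 5 = 5. Product = 2·5 = 10.
30 > 10, so both Tango is risk-dominant. Sam's payoff there is 12.

12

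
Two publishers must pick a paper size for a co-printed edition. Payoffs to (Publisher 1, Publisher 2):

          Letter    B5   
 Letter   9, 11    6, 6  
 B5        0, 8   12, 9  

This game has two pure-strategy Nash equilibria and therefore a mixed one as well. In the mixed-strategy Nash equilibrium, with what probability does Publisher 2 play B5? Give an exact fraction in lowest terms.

Publisher 2's mix q on Letter must make Publisher 1 indifferent between Letter and B5.
Publisher 1's payoff from Letter: 9q + 6(1−q). From B5: 0q + 12(1−q).
Set equal: 9q = 6(1−q) → q = 6/15 = 2/5.
Probability on B5 is 1 − 2/5 = 3/5.

3/5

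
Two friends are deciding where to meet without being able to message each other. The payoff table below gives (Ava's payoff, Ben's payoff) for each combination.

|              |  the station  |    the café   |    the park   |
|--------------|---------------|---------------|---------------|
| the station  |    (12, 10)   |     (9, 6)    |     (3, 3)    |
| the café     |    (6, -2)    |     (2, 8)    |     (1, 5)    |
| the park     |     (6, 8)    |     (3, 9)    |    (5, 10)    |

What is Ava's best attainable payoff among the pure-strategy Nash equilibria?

12

Both the station is a pure NE (Ava: 12 ≥ 6; Ben: 10 ≥ 6). Ava gets 12.
Both the park is a pure NE (Ava: 5 ≥ 3; Ben: 10 ≥ 9). Ava gets 5.
Every other cell has a profitable deviation for at least one player. Highest of {12, 5} is 12.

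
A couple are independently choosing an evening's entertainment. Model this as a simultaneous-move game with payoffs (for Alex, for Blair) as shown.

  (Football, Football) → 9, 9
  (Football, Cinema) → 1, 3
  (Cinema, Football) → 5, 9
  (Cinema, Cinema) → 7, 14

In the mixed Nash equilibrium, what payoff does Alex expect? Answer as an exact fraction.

29/5

Blair mixes with probability q on Football, chosen so Alex is indifferent: 9q + 1(1−q) = 5q + 7(1−q) gives q = 3/5.
Alex's expected payoff (from either row, since indifferent) is 9·3/5 + 1·2/5 = 29/5.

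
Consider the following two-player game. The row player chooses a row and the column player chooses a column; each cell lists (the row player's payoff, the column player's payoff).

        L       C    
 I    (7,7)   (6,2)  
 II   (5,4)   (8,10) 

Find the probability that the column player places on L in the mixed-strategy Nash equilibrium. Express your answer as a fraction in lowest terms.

The column player's mix q on L must make the row player indifferent between I and II.
The row player's payoff from I: 7q + 6(1−q). From II: 5q + 8(1−q).
Set equal: 2q = 2(1−q) → q = 2/4 = 1/2.

1/2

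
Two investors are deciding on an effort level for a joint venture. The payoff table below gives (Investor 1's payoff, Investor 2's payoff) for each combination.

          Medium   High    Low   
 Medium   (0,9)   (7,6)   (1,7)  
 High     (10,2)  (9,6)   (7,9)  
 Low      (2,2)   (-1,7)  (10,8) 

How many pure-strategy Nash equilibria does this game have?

1

Both Low: Investor 1 gets 10 (best alternative 7); Investor 2 gets 8 (best alternative 7). Neither deviates — NE.
Both Medium is not a NE: Investor 1 would switch to High (10 > 0).
No other cell survives both best-response checks, so there is 1 pure NE.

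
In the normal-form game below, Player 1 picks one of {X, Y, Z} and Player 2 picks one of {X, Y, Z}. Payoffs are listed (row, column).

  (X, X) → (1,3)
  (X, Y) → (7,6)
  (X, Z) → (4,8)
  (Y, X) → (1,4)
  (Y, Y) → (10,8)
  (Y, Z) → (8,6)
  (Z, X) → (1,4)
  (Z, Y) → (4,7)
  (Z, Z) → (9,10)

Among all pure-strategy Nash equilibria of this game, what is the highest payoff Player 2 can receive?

Both Y is a pure NE (Player 1: 10 ≥ 7; Player 2: 8 ≥ 6). Player 2 gets 8.
Both Z is a pure NE (Player 1: 9 ≥ 8; Player 2: 10 ≥ 7). Player 2 gets 10.
Every other cell has a profitable deviation for at least one player. Highest of {8, 10} is 10.

10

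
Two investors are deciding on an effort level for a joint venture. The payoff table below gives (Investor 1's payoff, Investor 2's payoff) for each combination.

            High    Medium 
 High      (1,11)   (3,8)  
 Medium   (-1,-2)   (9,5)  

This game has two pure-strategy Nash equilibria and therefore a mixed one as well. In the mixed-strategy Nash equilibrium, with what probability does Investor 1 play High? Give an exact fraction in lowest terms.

Investor 1's mix p on High must make Investor 2 indifferent between High and Medium.
Investor 2's payoff from High: 11p + (-2)(1−p). From Medium: 8p + 5(1−p).
Set equal: 3p = 7(1−p) → p = 7/10.

7/10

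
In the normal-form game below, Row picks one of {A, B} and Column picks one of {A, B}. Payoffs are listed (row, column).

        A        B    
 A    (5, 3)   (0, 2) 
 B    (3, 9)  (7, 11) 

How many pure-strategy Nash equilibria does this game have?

2

Both A: Row gets 5 (best alternative 3); Column gets 3 (best alternative 2). Neither deviates — NE.
Both B: Row gets 7 (best alternative 0); Column gets 11 (best alternative 9). Neither deviates — NE.
(B, A) is not a NE: Row would switch to A (5 > 3).
No other cell survives both best-response checks, so there are 2 pure NE.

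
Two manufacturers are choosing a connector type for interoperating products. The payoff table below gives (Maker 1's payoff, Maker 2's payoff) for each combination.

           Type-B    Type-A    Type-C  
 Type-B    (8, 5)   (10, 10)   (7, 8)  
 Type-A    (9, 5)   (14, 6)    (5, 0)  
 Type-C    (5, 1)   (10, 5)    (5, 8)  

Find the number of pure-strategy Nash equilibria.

1

Both Type-A: Maker 1 gets 14 (best alternative 10); Maker 2 gets 6 (best alternative 5). Neither deviates — NE.
Both Type-C is not a NE: Maker 1 would switch to Type-B (7 > 5).
No other cell survives both best-response checks, so there is 1 pure NE.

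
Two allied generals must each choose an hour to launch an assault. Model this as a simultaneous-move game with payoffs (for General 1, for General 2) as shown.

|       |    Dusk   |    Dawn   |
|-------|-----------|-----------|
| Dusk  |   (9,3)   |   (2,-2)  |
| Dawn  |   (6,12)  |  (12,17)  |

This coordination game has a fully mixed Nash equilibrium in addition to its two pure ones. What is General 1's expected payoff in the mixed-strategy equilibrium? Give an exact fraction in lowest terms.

General 2 mixes with probability q on Dusk, chosen so General 1 is indifferent: 9q + 2(1−q) = 6q + 12(1−q) gives q = 10/13.
General 1's expected payoff (from either row, since indifferent) is 9·10/13 + 2·3/13 = 96/13.

96/13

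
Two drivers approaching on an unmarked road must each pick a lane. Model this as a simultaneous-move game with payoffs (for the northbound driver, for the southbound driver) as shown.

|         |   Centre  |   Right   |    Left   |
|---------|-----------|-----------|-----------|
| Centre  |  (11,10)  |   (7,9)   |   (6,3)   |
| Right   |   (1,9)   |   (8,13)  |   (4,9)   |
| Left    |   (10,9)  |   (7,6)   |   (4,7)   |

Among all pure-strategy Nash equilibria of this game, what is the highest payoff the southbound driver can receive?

13

Both Centre is a pure NE (the northbound driver: 11 ≥ 10; the southbound driver: 10 ≥ 9). The southbound driver gets 10.
Both Right is a pure NE (the northbound driver: 8 ≥ 7; the southbound driver: 13 ≥ 9). The southbound driver gets 13.
Every other cell has a profitable deviation for at least one player. Highest of {10, 13} is 13.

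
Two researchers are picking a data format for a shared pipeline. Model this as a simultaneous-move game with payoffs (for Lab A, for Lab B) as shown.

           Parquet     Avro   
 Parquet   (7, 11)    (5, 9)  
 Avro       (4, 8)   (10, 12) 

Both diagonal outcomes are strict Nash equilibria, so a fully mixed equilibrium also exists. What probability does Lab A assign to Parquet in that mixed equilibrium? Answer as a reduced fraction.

Lab A's mix p on Parquet must make Lab B indifferent between Parquet and Avro.
Lab B's payoff from Parquet: 11p + 8(1−p). From Avro: 9p + 12(1−p).
Set equal: 2p = 4(1−p) → p = 4/6 = 2/3.

2/3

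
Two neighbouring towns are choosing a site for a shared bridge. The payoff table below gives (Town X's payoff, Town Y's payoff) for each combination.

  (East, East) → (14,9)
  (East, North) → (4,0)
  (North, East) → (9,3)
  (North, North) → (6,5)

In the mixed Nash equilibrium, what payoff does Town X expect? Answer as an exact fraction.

48/7

Town Y mixes with probability q on East, chosen so Town X is indifferent: 14q + 4(1−q) = 9q + 6(1−q) gives q = 2/7.
Town X's expected payoff (from either row, since indifferent) is 14·2/7 + 4·5/7 = 48/7.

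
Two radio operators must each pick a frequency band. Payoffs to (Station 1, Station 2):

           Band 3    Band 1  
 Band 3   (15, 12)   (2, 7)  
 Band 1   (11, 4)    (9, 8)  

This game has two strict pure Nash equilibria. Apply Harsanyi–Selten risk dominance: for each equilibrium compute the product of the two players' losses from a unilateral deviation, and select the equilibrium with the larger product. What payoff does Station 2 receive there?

At both Band 3: Station 1 loses 15 − 11 = 4 by deviating; Station 2 loses 12 − 7 = 5. Product = 4·5 = 20.
At both Band 1: Station 1 loses 9 − 2 = 7 by deviating; Station 2 loses 8 − 4 = 4. Product = 7·4 = 28.
28 > 20, so both Band 1 is risk-dominant. Station 2's payoff there is 8.

8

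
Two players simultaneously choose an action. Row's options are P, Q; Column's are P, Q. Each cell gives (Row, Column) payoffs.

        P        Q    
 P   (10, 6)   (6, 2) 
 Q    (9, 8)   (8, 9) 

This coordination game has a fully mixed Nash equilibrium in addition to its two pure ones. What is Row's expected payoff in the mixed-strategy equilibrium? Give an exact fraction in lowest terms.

Column mixes with probability q on P, chosen so Row is indifferent: 10q + 6(1−q) = 9q + 8(1−q) gives q = 2/3.
Row's expected payoff (from either row, since indifferent) is 10·2/3 + 6·1/3 = 26/3.

26/3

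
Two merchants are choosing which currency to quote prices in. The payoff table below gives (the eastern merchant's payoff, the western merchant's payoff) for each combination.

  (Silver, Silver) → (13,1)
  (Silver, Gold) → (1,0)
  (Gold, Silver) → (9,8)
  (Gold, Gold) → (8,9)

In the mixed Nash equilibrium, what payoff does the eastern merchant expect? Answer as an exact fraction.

The western merchant mixes with probability q on Silver, chosen so the eastern merchant is indifferent: 13q + 1(1−q) = 9q + 8(1−q) gives q = 7/11.
The eastern merchant's expected payoff (from either row, since indifferent) is 13·7/11 + 1·4/11 = 95/11.

95/11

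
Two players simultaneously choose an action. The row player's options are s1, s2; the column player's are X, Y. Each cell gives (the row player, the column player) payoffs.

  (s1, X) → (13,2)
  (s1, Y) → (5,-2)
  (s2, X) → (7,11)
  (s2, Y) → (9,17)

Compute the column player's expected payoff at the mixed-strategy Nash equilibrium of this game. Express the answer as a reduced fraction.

The row player mixes with probability p on s1, chosen so the column player is indifferent: 2p + 11(1−p) = (-2)p + 17(1−p) gives p = 3/5.
The column player's expected payoff is 2·3/5 + 11·2/5 = 28/5.

28/5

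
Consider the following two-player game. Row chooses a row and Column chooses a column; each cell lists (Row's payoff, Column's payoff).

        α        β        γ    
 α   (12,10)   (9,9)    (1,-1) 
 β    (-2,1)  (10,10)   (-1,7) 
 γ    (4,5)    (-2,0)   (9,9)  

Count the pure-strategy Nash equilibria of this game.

Both α: Row gets 12 (best alternative 4); Column gets 10 (best alternative 9). Neither deviates — NE.
Both β: Row gets 10 (best alternative 9); Column gets 10 (best alternative 7). Neither deviates — NE.
Both γ: Row gets 9 (best alternative 1); Column gets 9 (best alternative 5). Neither deviates — NE.
(β, γ) is not a NE: Row would switch to γ (9 > -1).
No other cell survives both best-response checks, so there are 3 pure NE.

3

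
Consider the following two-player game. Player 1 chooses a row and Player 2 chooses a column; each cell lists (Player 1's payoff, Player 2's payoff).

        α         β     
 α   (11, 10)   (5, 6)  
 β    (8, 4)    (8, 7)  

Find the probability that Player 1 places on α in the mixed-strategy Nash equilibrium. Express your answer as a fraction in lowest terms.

Player 1's mix p on α must make Player 2 indifferent between α and β.
Player 2's payoff from α: 10p + 4(1−p). From β: 6p + 7(1−p).
Set equal: 4p = 3(1−p) → p = 3/7.

3/7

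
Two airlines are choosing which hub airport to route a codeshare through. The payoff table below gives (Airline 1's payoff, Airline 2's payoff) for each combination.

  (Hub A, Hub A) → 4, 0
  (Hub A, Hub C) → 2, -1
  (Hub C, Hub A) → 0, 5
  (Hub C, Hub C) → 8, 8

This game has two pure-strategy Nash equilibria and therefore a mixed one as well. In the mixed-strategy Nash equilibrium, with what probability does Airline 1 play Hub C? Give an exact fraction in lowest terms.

1/4

Airline 1's mix p on Hub A must make Airline 2 indifferent between Hub A and Hub C.
Airline 2's payoff from Hub A: 0p + 5(1−p). From Hub C: (-1)p + 8(1−p).
Set equal: 1p = 3(1−p) → p = 3/4.
Probability on Hub C is 1 − 3/4 = 1/4.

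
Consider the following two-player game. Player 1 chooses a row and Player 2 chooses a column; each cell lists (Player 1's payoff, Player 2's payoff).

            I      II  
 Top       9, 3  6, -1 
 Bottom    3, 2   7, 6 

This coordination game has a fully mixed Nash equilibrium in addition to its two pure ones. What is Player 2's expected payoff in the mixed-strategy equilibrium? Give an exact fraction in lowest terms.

Player 1 mixes with probability p on Top, chosen so Player 2 is indifferent: 3p + 2(1−p) = (-1)p + 6(1−p) gives p = 1/2.
Player 2's expected payoff is 3·1/2 + 2·1/2 = 5/2.

5/2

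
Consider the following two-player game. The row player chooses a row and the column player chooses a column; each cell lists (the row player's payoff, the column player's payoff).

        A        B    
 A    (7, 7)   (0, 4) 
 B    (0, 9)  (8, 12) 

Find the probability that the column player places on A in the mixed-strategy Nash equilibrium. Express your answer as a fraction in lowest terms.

The column player's mix q on A must make the row player indifferent between A and B.
The row player's payoff from A: 7q + 0(1−q). From B: 0q + 8(1−q).
Set equal: 7q = 8(1−q) → q = 8/15.

8/15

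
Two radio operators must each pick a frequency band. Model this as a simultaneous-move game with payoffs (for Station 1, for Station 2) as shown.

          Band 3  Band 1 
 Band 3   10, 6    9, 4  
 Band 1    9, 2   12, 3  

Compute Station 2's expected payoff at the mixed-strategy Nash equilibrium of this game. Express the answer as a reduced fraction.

Station 1 mixes with probability p on Band 3, chosen so Station 2 is indifferent: 6p + 2(1−p) = 4p + 3(1−p) gives p = 1/3.
Station 2's expected payoff is 6·1/3 + 2·2/3 = 10/3.

10/3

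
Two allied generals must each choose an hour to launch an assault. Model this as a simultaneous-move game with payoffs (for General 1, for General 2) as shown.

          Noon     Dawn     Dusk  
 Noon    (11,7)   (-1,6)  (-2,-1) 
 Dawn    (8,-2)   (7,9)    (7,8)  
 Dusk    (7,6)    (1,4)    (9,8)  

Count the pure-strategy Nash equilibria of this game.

Both Noon: General 1 gets 11 (best alternative 8); General 2 gets 7 (best alternative 6). Neither deviates — NE.
Both Dawn: General 1 gets 7 (best alternative 1); General 2 gets 9 (best alternative 8). Neither deviates — NE.
Both Dusk: General 1 gets 9 (best alternative 7); General 2 gets 8 (best alternative 6). Neither deviates — NE.
(Noon, Dawn) is not a NE: General 1 would switch to Dawn (7 > -1).
No other cell survives both best-response checks, so there are 3 pure NE.

3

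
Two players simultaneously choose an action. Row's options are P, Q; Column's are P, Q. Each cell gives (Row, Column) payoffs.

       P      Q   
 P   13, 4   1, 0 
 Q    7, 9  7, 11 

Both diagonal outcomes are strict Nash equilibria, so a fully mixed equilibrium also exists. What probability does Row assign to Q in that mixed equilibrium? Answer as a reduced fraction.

Row's mix p on P must make Column indifferent between P and Q.
Column's payoff from P: 4p + 9(1−p). From Q: 0p + 11(1−p).
Set equal: 4p = 2(1−p) → p = 2/6 = 1/3.
Probability on Q is 1 − 1/3 = 2/3.

2/3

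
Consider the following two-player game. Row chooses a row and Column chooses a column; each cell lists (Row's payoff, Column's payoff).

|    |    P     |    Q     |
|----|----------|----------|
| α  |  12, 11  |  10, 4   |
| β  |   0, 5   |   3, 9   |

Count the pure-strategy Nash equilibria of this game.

1

(α, P): Row gets 12 (best alternative 0); Column gets 11 (best alternative 4). Neither deviates — NE.
(β, Q) is not a NE: Row would switch to α (10 > 3).
No other cell survives both best-response checks, so there is 1 pure NE.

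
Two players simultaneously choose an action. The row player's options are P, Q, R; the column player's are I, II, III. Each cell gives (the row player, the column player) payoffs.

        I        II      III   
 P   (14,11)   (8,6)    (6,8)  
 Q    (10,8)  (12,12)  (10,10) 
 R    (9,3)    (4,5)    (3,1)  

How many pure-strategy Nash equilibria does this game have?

2

(P, I): the row player gets 14 (best alternative 10); the column player gets 11 (best alternative 8). Neither deviates — NE.
(Q, II): the row player gets 12 (best alternative 8); the column player gets 12 (best alternative 10). Neither deviates — NE.
(R, III) is not a NE: the row player would switch to Q (10 > 3).
No other cell survives both best-response checks, so there are 2 pure NE.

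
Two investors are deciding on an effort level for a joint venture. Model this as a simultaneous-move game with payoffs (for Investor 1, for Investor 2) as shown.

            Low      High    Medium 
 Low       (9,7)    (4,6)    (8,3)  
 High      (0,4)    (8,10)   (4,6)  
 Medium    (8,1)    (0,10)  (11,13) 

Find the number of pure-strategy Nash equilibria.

Both Low: Investor 1 gets 9 (best alternative 8); Investor 2 gets 7 (best alternative 6). Neither deviates — NE.
Both High: Investor 1 gets 8 (best alternative 4); Investor 2 gets 10 (best alternative 6). Neither deviates — NE.
Both Medium: Investor 1 gets 11 (best alternative 8); Investor 2 gets 13 (best alternative 10). Neither deviates — NE.
(High, Low) is not a NE: Investor 1 would switch to Low (9 > 0).
No other cell survives both best-response checks, so there are 3 pure NE.

3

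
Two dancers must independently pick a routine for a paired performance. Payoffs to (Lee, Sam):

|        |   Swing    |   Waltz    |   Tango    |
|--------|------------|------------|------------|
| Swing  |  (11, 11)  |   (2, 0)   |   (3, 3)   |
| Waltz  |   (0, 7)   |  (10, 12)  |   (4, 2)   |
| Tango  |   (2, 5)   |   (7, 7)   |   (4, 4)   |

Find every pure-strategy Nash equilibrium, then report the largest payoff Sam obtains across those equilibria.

Both Swing is a pure NE (Lee: 11 ≥ 2; Sam: 11 ≥ 3). Sam gets 11.
Both Waltz is a pure NE (Lee: 10 ≥ 7; Sam: 12 ≥ 7). Sam gets 12.
Every other cell has a profitable deviation for at least one player. Highest of {11, 12} is 12.

12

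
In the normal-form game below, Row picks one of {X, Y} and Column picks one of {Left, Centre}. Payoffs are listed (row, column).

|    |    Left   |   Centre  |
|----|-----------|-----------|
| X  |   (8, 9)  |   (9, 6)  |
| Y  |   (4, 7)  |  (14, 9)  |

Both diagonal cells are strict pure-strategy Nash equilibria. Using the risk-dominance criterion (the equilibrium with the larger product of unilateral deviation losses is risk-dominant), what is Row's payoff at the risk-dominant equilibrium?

At (X, Left): Row loses 8 − 4 = 4 by deviating; Column loses 9 − 6 = 3. Product = 4·3 = 12.
At (Y, Centre): Row loses 14 − 9 = 5 by deviating; Column loses 9 − 7 = 2. Product = 5·2 = 10.
12 > 10, so (X, Left) is risk-dominant. Row's payoff there is 8.

8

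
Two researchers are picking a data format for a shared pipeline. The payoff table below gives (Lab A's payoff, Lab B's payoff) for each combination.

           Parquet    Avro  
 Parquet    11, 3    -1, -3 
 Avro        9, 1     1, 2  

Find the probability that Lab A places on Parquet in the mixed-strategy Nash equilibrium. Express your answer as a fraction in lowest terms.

Lab A's mix p on Parquet must make Lab B indifferent between Parquet and Avro.
Lab B's payoff from Parquet: 3p + 1(1−p). From Avro: (-3)p + 2(1−p).
Set equal: 6p = 1(1−p) → p = 1/7.

1/7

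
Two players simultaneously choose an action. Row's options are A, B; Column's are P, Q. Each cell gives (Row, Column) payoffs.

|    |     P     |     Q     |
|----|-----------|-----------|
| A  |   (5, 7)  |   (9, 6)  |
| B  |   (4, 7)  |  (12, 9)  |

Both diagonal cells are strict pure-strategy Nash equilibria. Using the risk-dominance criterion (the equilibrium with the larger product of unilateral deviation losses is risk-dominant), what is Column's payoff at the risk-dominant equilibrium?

9

At (A, P): Row loses 5 − 4 = 1 by deviating; Column loses 7 − 6 = 1. Product = 1·1 = 1.
At (B, Q): Row loses 12 − 9 = 3 by deviating; Column loses 9 − 7 = 2. Product = 3·2 = 6.
6 > 1, so (B, Q) is risk-dominant. Column's payoff there is 9.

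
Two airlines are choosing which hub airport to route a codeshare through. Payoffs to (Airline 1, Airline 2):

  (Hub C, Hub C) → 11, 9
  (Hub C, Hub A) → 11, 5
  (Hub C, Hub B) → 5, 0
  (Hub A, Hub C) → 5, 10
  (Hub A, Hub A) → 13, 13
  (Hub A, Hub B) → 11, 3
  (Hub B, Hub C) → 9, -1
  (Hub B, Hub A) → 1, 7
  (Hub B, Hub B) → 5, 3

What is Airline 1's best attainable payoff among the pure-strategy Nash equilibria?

Both Hub C is a pure NE (Airline 1: 11 ≥ 9; Airline 2: 9 ≥ 5). Airline 1 gets 11.
Both Hub A is a pure NE (Airline 1: 13 ≥ 11; Airline 2: 13 ≥ 10). Airline 1 gets 13.
Every other cell has a profitable deviation for at least one player. Highest of {11, 13} is 13.

13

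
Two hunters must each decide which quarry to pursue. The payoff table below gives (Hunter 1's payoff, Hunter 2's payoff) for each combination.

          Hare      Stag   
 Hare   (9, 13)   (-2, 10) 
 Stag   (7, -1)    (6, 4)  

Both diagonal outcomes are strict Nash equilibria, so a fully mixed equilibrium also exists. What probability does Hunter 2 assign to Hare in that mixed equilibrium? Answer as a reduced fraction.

Hunter 2's mix q on Hare must make Hunter 1 indifferent between Hare and Stag.
Hunter 1's payoff from Hare: 9q + (-2)(1−q). From Stag: 7q + 6(1−q).
Set equal: 2q = 8(1−q) → q = 8/10 = 4/5.

4/5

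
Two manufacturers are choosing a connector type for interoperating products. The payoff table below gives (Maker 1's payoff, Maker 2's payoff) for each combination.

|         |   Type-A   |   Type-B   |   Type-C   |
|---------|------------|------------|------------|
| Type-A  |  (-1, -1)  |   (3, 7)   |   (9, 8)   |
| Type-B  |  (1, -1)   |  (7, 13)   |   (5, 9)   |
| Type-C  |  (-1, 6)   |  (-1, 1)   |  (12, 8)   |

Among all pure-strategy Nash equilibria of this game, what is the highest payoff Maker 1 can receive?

Both Type-B is a pure NE (Maker 1: 7 ≥ 3; Maker 2: 13 ≥ 9). Maker 1 gets 7.
Both Type-C is a pure NE (Maker 1: 12 ≥ 9; Maker 2: 8 ≥ 6). Maker 1 gets 12.
Every other cell has a profitable deviation for at least one player. Highest of {7, 12} is 12.

12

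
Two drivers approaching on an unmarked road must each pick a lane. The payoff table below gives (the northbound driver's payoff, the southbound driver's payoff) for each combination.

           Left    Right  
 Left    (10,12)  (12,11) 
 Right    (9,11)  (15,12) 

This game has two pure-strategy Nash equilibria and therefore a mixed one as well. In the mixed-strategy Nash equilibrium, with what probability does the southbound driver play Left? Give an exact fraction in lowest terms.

The southbound driver's mix q on Left must make the northbound driver indifferent between Left and Right.
The northbound driver's payoff from Left: 10q + 12(1−q). From Right: 9q + 15(1−q).
Set equal: 1q = 3(1−q) → q = 3/4.

3/4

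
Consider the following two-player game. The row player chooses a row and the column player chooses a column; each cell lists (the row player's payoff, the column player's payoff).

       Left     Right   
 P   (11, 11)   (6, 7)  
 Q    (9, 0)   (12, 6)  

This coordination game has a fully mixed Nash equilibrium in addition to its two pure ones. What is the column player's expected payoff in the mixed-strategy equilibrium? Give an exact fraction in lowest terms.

33/5

The row player mixes with probability p on P, chosen so the column player is indifferent: 11p + 0(1−p) = 7p + 6(1−p) gives p = 3/5.
The column player's expected payoff is 11·3/5 + 0·2/5 = 33/5.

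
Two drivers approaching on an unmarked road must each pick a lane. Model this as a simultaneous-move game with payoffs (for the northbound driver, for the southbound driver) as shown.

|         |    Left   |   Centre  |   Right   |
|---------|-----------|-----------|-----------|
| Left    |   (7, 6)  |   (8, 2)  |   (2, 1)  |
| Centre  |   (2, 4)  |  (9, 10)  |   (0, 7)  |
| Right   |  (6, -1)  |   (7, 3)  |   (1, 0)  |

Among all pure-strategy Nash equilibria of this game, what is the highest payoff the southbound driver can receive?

Both Left is a pure NE (the northbound driver: 7 ≥ 6; the southbound driver: 6 ≥ 2). The southbound driver gets 6.
Both Centre is a pure NE (the northbound driver: 9 ≥ 8; the southbound driver: 10 ≥ 7). The southbound driver gets 10.
Every other cell has a profitable deviation for at least one player. Highest of {6, 10} is 10.

10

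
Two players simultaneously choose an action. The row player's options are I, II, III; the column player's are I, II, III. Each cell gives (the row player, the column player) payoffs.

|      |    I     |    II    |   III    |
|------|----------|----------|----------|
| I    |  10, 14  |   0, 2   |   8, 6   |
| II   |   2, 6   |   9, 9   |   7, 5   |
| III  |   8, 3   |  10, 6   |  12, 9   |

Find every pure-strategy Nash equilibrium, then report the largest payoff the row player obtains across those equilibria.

Both I is a pure NE (the row player: 10 ≥ 8; the column player: 14 ≥ 6). The row player gets 10.
Both III is a pure NE (the row player: 12 ≥ 8; the column player: 9 ≥ 6). The row player gets 12.
Every other cell has a profitable deviation for at least one player. Highest of {10, 12} is 12.

12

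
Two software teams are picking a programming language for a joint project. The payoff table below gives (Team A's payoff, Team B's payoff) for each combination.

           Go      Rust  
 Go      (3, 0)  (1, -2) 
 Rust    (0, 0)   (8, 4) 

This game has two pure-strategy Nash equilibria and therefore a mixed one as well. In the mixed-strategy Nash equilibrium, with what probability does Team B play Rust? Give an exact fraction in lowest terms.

3/10

Team B's mix q on Go must make Team A indifferent between Go and Rust.
Team A's payoff from Go: 3q + 1(1−q). From Rust: 0q + 8(1−q).
Set equal: 3q = 7(1−q) → q = 7/10.
Probability on Rust is 1 − 7/10 = 3/10.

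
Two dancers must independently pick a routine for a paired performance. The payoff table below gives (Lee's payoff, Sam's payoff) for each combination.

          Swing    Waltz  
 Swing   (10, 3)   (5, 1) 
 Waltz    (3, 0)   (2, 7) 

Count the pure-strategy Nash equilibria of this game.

1

Both Swing: Lee gets 10 (best alternative 3); Sam gets 3 (best alternative 1). Neither deviates — NE.
Both Waltz is not a NE: Lee would switch to Swing (5 > 2).
No other cell survives both best-response checks, so there is 1 pure NE.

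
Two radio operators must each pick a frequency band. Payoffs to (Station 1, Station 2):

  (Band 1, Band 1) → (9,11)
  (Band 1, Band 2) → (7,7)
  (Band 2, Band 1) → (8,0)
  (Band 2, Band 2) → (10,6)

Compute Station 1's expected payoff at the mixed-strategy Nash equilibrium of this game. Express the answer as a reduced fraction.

17/2

Station 2 mixes with probability q on Band 1, chosen so Station 1 is indifferent: 9q + 7(1−q) = 8q + 10(1−q) gives q = 3/4.
Station 1's expected payoff (from either row, since indifferent) is 9·3/4 + 7·1/4 = 17/2.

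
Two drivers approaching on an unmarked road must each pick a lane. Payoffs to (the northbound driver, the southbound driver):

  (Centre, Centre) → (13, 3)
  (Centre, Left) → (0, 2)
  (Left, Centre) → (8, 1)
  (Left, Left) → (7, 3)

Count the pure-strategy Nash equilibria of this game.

Both Centre: the northbound driver gets 13 (best alternative 8); the southbound driver gets 3 (best alternative 2). Neither deviates — NE.
Both Left: the northbound driver gets 7 (best alternative 0); the southbound driver gets 3 (best alternative 1). Neither deviates — NE.
(Centre, Left) is not a NE: the northbound driver would switch to Left (7 > 0).
No other cell survives both best-response checks, so there are 2 pure NE.

2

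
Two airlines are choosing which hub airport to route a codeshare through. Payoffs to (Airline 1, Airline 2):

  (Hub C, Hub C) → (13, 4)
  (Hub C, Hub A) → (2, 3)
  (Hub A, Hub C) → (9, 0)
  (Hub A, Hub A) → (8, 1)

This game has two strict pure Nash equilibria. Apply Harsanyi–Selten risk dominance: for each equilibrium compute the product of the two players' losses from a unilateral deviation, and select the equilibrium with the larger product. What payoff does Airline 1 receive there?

At both Hub C: Airline 1 loses 13 − 9 = 4 by deviating; Airline 2 loses 4 − 3 = 1. Product = 4·1 = 4.
At both Hub A: Airline 1 loses 8 − 2 = 6 by deviating; Airline 2 loses 1 − 0 = 1. Product = 6·1 = 6.
6 > 4, so both Hub A is risk-dominant. Airline 1's payoff there is 8.

8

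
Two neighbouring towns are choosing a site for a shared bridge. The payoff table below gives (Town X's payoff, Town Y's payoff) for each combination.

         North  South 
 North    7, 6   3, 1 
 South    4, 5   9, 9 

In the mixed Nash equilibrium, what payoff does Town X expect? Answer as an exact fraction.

17/3

Town Y mixes with probability q on North, chosen so Town X is indifferent: 7q + 3(1−q) = 4q + 9(1−q) gives q = 2/3.
Town X's expected payoff (from either row, since indifferent) is 7·2/3 + 3·1/3 = 17/3.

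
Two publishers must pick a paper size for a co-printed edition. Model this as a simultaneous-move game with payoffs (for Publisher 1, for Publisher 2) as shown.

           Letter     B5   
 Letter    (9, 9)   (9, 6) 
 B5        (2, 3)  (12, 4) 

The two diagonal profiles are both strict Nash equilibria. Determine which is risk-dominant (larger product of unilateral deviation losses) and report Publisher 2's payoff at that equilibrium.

At both Letter: Publisher 1 loses 9 − 2 = 7 by deviating; Publisher 2 loses 9 − 6 = 3. Product = 7·3 = 21.
At both B5: Publisher 1 loses 12 − 9 = 3 by deviating; Publisher 2 loses 4 − 3 = 1. Product = 3·1 = 3.
21 > 3, so both Letter is risk-dominant. Publisher 2's payoff there is 9.

9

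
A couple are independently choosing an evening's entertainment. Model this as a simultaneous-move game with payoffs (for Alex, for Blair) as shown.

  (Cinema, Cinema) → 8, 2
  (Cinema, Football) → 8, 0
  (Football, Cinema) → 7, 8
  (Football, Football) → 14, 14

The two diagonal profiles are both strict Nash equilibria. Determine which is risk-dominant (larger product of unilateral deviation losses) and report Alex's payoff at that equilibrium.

14

At both Cinema: Alex loses 8 − 7 = 1 by deviating; Blair loses 2 − 0 = 2. Product = 1·2 = 2.
At both Football: Alex loses 14 − 8 = 6 by deviating; Blair loses 14 − 8 = 6. Product = 6·6 = 36.
36 > 2, so both Football is risk-dominant. Alex's payoff there is 14.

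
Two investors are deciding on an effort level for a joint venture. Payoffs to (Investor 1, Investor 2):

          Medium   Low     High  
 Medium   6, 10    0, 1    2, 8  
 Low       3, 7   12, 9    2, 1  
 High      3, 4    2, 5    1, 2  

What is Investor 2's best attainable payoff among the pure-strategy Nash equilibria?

10

Both Medium is a pure NE (Investor 1: 6 ≥ 3; Investor 2: 10 ≥ 8). Investor 2 gets 10.
Both Low is a pure NE (Investor 1: 12 ≥ 2; Investor 2: 9 ≥ 7). Investor 2 gets 9.
Every other cell has a profitable deviation for at least one player. Highest of {10, 9} is 10.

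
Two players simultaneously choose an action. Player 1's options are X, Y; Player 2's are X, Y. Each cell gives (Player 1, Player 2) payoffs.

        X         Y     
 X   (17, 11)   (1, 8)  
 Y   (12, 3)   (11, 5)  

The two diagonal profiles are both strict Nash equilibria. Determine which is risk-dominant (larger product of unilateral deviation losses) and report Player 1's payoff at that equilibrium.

11

At both X: Player 1 loses 17 − 12 = 5 by deviating; Player 2 loses 11 − 8 = 3. Product = 5·3 = 15.
At both Y: Player 1 loses 11 − 1 = 10 by deviating; Player 2 loses 5 − 3 = 2. Product = 10·2 = 20.
20 > 15, so both Y is risk-dominant. Player 1's payoff there is 11.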